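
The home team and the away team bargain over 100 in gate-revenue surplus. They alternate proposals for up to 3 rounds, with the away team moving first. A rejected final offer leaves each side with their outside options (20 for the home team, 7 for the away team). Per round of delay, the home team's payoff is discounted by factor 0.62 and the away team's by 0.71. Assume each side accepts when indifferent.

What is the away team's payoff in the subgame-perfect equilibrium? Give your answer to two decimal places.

73.22

By backward induction:
Round 3 (the away team proposes): the home team gets 20 if talks fail, so the away team offers 20 and keeps 80.
Round 2 (the home team proposes): the away team can get 80 next round, worth 0.71 × 80 = 56.8 now. The home team offers 56.8 and keeps 100 − 56.8 = 43.2.
Round 1 (the away team proposes): the home team can get 43.2 next round, worth 0.62 × 43.2 = 26.784 now. The away team offers 26.784 and keeps 100 − 26.784 = 73.216.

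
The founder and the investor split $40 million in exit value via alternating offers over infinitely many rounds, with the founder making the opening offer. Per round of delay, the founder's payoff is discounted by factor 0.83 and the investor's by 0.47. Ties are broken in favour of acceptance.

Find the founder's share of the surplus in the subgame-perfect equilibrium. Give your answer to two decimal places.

34.76

When the founder proposes, the investor accepts any offer worth at least 0.47 times what the investor would get by proposing next round; and vice versa.
This gives x = 40 − 0.47y and y = 40 − 0.83x, where x and y are each side's share when it proposes.
Hence (1 − 0.47·0.83)x = 40(1 − 0.47), i.e. 0.6099·x = 21.2.
x ≈ 34.7598; the investor's share is 40 − x ≈ 5.2402.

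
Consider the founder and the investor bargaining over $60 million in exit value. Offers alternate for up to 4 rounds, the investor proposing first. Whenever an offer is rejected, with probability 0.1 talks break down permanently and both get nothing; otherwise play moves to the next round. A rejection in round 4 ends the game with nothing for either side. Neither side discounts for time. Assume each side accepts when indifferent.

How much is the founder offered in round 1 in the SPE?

By backward induction:
Round 4 (the founder proposes): rejection yields 0 for the investor; the founder offers 0 and keeps 60.
Round 3 (the investor proposes): rejecting gives the founder an expected 0.9 × 60 = 54, so the investor offers 54, keeping 6.
Round 2 (the founder proposes): rejecting gives the investor an expected 0.9 × 6 = 5.4. The founder offers 5.4 and keeps 60 − 5.4 = 54.6.
Round 1 (the investor proposes): rejecting gives the founder an expected 0.9 × 54.6 = 49.14. The investor offers 49.14 and keeps 60 − 49.14 = 10.86.

49.14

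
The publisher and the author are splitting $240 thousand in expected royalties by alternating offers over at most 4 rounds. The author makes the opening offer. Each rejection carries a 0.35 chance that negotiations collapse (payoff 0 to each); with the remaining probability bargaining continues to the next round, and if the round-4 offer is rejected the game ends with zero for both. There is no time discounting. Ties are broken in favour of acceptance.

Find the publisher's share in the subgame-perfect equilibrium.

Round 4 (the publisher proposes): the author will accept anything ≥ 0, so the publisher offers 0 and keeps 240.
Round 3 (the author proposes): rejecting gives the publisher an expected 0.65 × 240 = 156, so the author offers 156, keeping 84.
Round 2 (the publisher proposes): rejecting gives the author an expected 0.65 × 84 = 54.6; the publisher offers that and keeps 185.4.
Round 1 (the author proposes): rejecting gives the publisher an expected 0.65 × 185.4 = 120.51, so the author offers 120.51, keeping 119.49.

120.51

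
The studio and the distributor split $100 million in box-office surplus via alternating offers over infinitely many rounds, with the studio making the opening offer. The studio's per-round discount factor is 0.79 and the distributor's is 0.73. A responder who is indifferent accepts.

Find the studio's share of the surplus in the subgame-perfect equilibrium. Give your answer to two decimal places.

63.78

Let x be the studio's share when the studio proposes and y be the distributor's share when the distributor proposes.
The distributor accepts iff offered ≥ 0.73·y, so x = 100 − 0.73y. Symmetrically y = 100 − 0.79x.
Substituting: x = 100 − 0.73(100 − 0.79x), giving x(1 − 0.79·0.73) = 100(1 − 0.73).
So x = 100 × 0.27 / 0.4233 ≈ 63.7845, and the distributor receives 100 − x ≈ 36.2155.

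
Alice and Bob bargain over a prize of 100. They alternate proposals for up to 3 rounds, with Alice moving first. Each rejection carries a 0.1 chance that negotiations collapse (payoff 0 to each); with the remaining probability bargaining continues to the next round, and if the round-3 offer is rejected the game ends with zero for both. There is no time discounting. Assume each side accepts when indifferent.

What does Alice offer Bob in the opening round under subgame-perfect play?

Round 3 (Alice proposes): Bob will accept anything ≥ 0, so Alice offers 0 and keeps 100.
Round 2 (Bob proposes): rejecting gives Alice an expected 0.9 × 100 = 90, so Bob offers 90, keeping 10.
Round 1 (Alice proposes): rejecting gives Bob an expected 0.9 × 10 = 9, so Alice offers 9, keeping 91.

9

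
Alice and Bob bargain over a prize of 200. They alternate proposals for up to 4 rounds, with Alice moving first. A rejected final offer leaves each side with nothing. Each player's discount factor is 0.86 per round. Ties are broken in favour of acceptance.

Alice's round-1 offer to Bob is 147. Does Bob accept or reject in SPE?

Round 4 (Bob proposes): rejection yields 0 for Alice; Bob offers 0 and keeps 200.
Round 3 (Alice proposes): Bob can get 200 next round, worth 0.86 × 200 = 172 now, so Alice offers 172, keeping 28.
Round 2 (Bob proposes): Alice can get 28 next round, worth 0.86 × 28 = 24.08 now, so Bob offers 24.08, keeping 175.92.
So by rejecting in round 1, Bob gets 175.92 next round, worth 0.86 × 175.92 = 151.2912 now.
Offer 147 < 151.2912, so Bob rejects.

Reject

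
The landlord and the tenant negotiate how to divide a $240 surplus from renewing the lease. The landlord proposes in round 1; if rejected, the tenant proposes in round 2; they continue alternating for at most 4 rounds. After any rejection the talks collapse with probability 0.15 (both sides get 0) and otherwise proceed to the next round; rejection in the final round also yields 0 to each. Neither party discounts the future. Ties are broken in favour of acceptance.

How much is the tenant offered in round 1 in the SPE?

177.99

By backward induction:
Round 4 (the tenant proposes): the landlord will accept anything ≥ 0, so the tenant offers 0 and keeps 240.
Round 3 (the landlord proposes): rejecting gives the tenant an expected 0.85 × 240 = 204; the landlord offers that and keeps 36.
Round 2 (the tenant proposes): rejecting gives the landlord an expected 0.85 × 36 = 30.6, so the tenant offers 30.6, keeping 209.4.
Round 1 (the landlord proposes): rejecting gives the tenant an expected 0.85 × 209.4 = 177.99; the landlord offers that and keeps 62.01.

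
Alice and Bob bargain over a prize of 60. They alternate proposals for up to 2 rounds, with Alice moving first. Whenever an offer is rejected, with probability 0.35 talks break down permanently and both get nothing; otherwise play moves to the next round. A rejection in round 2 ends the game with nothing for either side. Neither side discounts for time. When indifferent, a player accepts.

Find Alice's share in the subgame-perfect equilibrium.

21

Round 2 (Bob proposes): Alice will accept anything ≥ 0, so Bob offers 0 and keeps 60.
Round 1 (Alice proposes): rejecting gives Bob an expected 0.65 × 60 = 39, so Alice offers 39, keeping 21.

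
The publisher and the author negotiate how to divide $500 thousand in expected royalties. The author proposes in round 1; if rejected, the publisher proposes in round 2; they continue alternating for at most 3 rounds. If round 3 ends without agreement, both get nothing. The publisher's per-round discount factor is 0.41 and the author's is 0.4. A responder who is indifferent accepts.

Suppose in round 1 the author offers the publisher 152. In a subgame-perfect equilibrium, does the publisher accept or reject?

Accept

Round 3 (the author proposes): rejection yields 0 for the publisher; the author offers 0 and keeps 500.
Round 2 (the publisher proposes): the author can get 500 next round, worth 0.4 × 500 = 200 now; the publisher offers that and keeps 300.
So by rejecting in round 1, the publisher gets 300 next round, worth 0.41 × 300 = 123 now.
Offer 152 ≥ 123, so the publisher accepts.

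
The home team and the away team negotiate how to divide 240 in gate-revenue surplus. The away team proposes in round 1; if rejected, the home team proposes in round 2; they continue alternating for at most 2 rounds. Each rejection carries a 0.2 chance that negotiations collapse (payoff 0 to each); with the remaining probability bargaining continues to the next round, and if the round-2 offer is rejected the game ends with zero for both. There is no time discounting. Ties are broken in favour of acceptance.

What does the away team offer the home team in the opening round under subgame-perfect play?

192

By backward induction:
Round 2 (the home team proposes): the away team will accept anything ≥ 0, so the home team offers 0 and keeps 240.
Round 1 (the away team proposes): rejecting gives the home team an expected 0.8 × 240 = 192. The away team offers 192 and keeps 240 − 192 = 48.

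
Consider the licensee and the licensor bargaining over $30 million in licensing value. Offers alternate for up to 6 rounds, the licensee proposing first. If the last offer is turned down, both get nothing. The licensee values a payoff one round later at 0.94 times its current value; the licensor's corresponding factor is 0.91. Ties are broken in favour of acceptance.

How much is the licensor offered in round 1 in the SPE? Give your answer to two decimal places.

23.01

Round 6 (the licensor proposes): the licensee will accept anything ≥ 0, so the licensor offers 0 and keeps 30.
Round 5 (the licensee proposes): the licensor can get 30 next round, worth 0.91 × 30 = 27.3 now; the licensee offers that and keeps 2.7.
Round 4 (the licensor proposes): the licensee can get 2.7 next round, worth 0.94 × 2.7 = 2.538 now, so the licensor offers 2.538, keeping 27.462.
Round 3 (the licensee proposes): the licensor can get 27.462 next round, worth 0.91 × 27.462 = 24.99042 now; the licensee offers that and keeps 5.00958.
Round 2 (the licensor proposes): the licensee can get 5.00958 next round, worth 0.94 × 5.00958 = 4.7090052 now; the licensor offers that and keeps 25.2909948.
Round 1 (the licensee proposes): the licensor can get 25.2909948 next round, worth 0.91 × 25.2909948 = 23.014805268 now, so the licensee offers 23.014805268, keeping 6.985194732.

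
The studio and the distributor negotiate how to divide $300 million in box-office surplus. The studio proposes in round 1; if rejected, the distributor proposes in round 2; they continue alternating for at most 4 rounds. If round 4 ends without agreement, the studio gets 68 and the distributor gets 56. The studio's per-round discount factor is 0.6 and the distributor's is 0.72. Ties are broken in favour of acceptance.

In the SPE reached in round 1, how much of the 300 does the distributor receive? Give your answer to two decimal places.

158.56

Round 4 (the distributor proposes): the studio gets 68 if talks fail, so the distributor offers 68 and keeps 232.
Round 3 (the studio proposes): the distributor can get 232 next round, worth 0.72 × 232 = 167.04 now; the studio offers that and keeps 132.96.
Round 2 (the distributor proposes): the studio can get 132.96 next round, worth 0.6 × 132.96 = 79.776 now. The distributor offers 79.776 and keeps 300 − 79.776 = 220.224.
Round 1 (the studio proposes): the distributor can get 220.224 next round, worth 0.72 × 220.224 = 158.56128 now; the studio offers that and keeps 141.43872.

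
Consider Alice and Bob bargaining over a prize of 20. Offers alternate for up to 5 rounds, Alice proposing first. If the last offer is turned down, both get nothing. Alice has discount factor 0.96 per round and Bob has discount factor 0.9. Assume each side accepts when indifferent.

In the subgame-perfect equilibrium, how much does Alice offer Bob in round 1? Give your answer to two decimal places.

Round 5 (Alice proposes): rejection yields 0 for Bob; Alice offers 0 and keeps 20.
Round 4 (Bob proposes): Alice can get 20 next round, worth 0.96 × 20 = 19.2 now, so Bob offers 19.2, keeping 0.8.
Round 3 (Alice proposes): Bob can get 0.8 next round, worth 0.9 × 0.8 = 0.72 now; Alice offers that and keeps 19.28.
Round 2 (Bob proposes): Alice can get 19.28 next round, worth 0.96 × 19.28 = 18.5088 now, so Bob offers 18.5088, keeping 1.4912.
Round 1 (Alice proposes): Bob can get 1.4912 next round, worth 0.9 × 1.4912 = 1.34208 now. Alice offers 1.34208 and keeps 20 − 1.34208 = 18.65792.

1.34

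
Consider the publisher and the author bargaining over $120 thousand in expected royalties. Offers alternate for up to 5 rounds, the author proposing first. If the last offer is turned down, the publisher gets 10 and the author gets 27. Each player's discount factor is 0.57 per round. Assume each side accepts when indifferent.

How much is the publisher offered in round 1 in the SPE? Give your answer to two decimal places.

40.02

Round 5 (the author proposes): the publisher gets 10 if talks fail, so the author offers 10 and keeps 110.
Round 4 (the publisher proposes): the author can get 110 next round, worth 0.57 × 110 = 62.7 now. The publisher offers 62.7 and keeps 120 − 62.7 = 57.3.
Round 3 (the author proposes): the publisher can get 57.3 next round, worth 0.57 × 57.3 = 32.661 now, so the author offers 32.661, keeping 87.339.
Round 2 (the publisher proposes): the author can get 87.339 next round, worth 0.57 × 87.339 = 49.78323 now, so the publisher offers 49.78323, keeping 70.21677.
Round 1 (the author proposes): the publisher can get 70.21677 next round, worth 0.57 × 70.21677 = 40.0235589 now. The author offers 40.0235589 and keeps 120 − 40.0235589 = 79.9764411.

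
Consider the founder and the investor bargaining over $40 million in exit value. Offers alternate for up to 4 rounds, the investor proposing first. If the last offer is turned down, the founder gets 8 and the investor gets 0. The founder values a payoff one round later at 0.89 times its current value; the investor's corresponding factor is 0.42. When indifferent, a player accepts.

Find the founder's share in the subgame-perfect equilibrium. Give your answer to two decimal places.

Round 4 (the founder proposes): rejection yields 0 for the investor; the founder offers 0 and keeps 40.
Round 3 (the investor proposes): the founder can get 40 next round, worth 0.89 × 40 = 35.6 now; the investor offers that and keeps 4.4.
Round 2 (the founder proposes): the investor can get 4.4 next round, worth 0.42 × 4.4 = 1.848 now; the founder offers that and keeps 38.152.
Round 1 (the investor proposes): the founder can get 38.152 next round, worth 0.89 × 38.152 = 33.95528 now. The investor offers 33.95528 and keeps 40 − 33.95528 = 6.04472.

33.96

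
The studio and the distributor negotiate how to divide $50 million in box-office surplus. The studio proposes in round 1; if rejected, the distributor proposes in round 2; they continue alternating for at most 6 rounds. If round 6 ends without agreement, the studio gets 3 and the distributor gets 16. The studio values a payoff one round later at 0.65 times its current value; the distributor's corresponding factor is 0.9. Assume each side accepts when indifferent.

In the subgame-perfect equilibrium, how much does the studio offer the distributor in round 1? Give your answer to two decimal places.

By backward induction:
Round 6 (the distributor proposes): the studio gets 3 if talks fail, so the distributor offers 3 and keeps 47.
Round 5 (the studio proposes): the distributor can get 47 next round, worth 0.9 × 47 = 42.3 now. The studio offers 42.3 and keeps 50 − 42.3 = 7.7.
Round 4 (the distributor proposes): the studio can get 7.7 next round, worth 0.65 × 7.7 = 5.005 now; the distributor offers that and keeps 44.995.
Round 3 (the studio proposes): the distributor can get 44.995 next round, worth 0.9 × 44.995 = 40.4955 now; the studio offers that and keeps 9.5045.
Round 2 (the distributor proposes): the studio can get 9.5045 next round, worth 0.65 × 9.5045 = 6.177925 now, so the distributor offers 6.177925, keeping 43.822075.
Round 1 (the studio proposes): the distributor can get 43.822075 next round, worth 0.9 × 43.822075 = 39.4398675 now. The studio offers 39.4398675 and keeps 50 − 39.4398675 = 10.5601325.

39.44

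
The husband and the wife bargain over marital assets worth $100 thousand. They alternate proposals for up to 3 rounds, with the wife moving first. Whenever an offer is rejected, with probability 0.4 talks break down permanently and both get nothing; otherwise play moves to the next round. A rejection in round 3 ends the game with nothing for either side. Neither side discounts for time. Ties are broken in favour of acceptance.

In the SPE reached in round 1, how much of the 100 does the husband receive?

By backward induction:
Round 3 (the wife proposes): rejection yields 0 for the husband; the wife offers 0 and keeps 100.
Round 2 (the husband proposes): rejecting gives the wife an expected 0.6 × 100 = 60. The husband offers 60 and keeps 100 − 60 = 40.
Round 1 (the wife proposes): rejecting gives the husband an expected 0.6 × 40 = 24. The wife offers 24 and keeps 100 − 24 = 76.

24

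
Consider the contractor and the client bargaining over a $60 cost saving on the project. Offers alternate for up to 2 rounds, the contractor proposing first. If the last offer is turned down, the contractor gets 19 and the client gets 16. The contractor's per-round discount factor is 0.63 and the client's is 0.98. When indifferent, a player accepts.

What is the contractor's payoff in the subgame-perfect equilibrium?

19.82

Round 2 (the client proposes): the contractor gets 19 if talks fail, so the client offers 19 and keeps 41.
Round 1 (the contractor proposes): the client can get 41 next round, worth 0.98 × 41 = 40.18 now, so the contractor offers 40.18, keeping 19.82.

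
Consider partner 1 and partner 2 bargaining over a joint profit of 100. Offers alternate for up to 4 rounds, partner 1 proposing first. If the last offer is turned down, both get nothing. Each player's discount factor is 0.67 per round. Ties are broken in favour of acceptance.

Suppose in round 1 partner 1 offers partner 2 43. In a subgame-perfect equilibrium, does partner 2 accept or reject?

Round 4 (partner 2 proposes): partner 1 will accept anything ≥ 0, so partner 2 offers 0 and keeps 100.
Round 3 (partner 1 proposes): partner 2 can get 100 next round, worth 0.67 × 100 = 67 now; partner 1 offers that and keeps 33.
Round 2 (partner 2 proposes): partner 1 can get 33 next round, worth 0.67 × 33 = 22.11 now; partner 2 offers that and keeps 77.89.
So by rejecting in round 1, partner 2 gets 77.89 next round, worth 0.67 × 77.89 = 52.1863 now.
Offer 43 < 52.1863, so partner 2 rejects.

Reject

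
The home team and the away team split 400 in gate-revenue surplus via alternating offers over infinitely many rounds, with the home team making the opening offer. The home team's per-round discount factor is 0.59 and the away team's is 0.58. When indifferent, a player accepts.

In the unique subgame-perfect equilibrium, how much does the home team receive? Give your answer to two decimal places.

In a stationary SPE each proposer offers the other exactly their discounted continuation value.
If the home team keeps x when proposing and the away team keeps y when proposing, then x = 400 − 0.58y and y = 400 − 0.59x.
Solving: x = 400(1 − 0.58) / (1 − 0.59·0.58) = 168 / 0.6578 ≈ 255.3968.
The away team gets 400 − 255.3968 ≈ 144.6032.

255.40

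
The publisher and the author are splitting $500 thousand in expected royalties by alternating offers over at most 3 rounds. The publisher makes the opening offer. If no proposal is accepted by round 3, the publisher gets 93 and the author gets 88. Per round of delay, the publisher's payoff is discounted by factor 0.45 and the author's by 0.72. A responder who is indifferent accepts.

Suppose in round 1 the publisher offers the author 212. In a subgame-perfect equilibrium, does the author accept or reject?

Reject

Round 3 (the publisher proposes): the author gets 88 if talks fail, so the publisher offers 88 and keeps 412.
Round 2 (the author proposes): the publisher can get 412 next round, worth 0.45 × 412 = 185.4 now. The author offers 185.4 and keeps 500 − 185.4 = 314.6.
So by rejecting in round 1, the author gets 314.6 next round, worth 0.72 × 314.6 = 226.512 now.
Offer 212 < 226.512, so the author rejects.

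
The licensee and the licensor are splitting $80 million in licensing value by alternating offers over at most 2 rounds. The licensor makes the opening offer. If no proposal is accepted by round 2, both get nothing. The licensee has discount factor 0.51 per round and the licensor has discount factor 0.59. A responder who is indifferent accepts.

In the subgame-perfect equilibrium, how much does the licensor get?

Round 2 (the licensee proposes): rejection yields 0 for the licensor; the licensee offers 0 and keeps 80.
Round 1 (the licensor proposes): the licensee can get 80 next round, worth 0.51 × 80 = 40.8 now; the licensor offers that and keeps 39.2.

39.2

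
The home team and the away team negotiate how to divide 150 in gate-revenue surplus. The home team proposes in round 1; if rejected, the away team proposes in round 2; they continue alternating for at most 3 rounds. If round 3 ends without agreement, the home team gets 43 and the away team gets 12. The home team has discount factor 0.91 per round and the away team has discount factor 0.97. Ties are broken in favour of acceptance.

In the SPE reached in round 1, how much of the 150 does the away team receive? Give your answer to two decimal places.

Round 3 (the home team proposes): the away team gets 12 if talks fail, so the home team offers 12 and keeps 138.
Round 2 (the away team proposes): the home team can get 138 next round, worth 0.91 × 138 = 125.58 now. The away team offers 125.58 and keeps 150 − 125.58 = 24.42.
Round 1 (the home team proposes): the away team can get 24.42 next round, worth 0.97 × 24.42 = 23.6874 now, so the home team offers 23.6874, keeping 126.3126.

23.69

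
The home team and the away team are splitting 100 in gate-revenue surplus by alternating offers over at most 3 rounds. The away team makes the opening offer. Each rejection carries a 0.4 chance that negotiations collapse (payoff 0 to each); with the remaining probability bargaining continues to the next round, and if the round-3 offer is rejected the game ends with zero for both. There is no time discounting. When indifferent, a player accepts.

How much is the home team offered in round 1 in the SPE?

24

Round 3 (the away team proposes): rejection yields 0 for the home team; the away team offers 0 and keeps 100.
Round 2 (the home team proposes): rejecting gives the away team an expected 0.6 × 100 = 60, so the home team offers 60, keeping 40.
Round 1 (the away team proposes): rejecting gives the home team an expected 0.6 × 40 = 24. The away team offers 24 and keeps 100 − 24 = 76.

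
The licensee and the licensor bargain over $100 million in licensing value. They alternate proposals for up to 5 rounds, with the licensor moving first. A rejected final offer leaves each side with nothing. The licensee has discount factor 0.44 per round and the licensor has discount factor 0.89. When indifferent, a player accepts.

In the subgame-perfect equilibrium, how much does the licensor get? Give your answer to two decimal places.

93.26

Round 5 (the licensor proposes): the licensee will accept anything ≥ 0, so the licensor offers 0 and keeps 100.
Round 4 (the licensee proposes): the licensor can get 100 next round, worth 0.89 × 100 = 89 now. The licensee offers 89 and keeps 100 − 89 = 11.
Round 3 (the licensor proposes): the licensee can get 11 next round, worth 0.44 × 11 = 4.84 now, so the licensor offers 4.84, keeping 95.16.
Round 2 (the licensee proposes): the licensor can get 95.16 next round, worth 0.89 × 95.16 = 84.6924 now; the licensee offers that and keeps 15.3076.
Round 1 (the licensor proposes): the licensee can get 15.3076 next round, worth 0.44 × 15.3076 = 6.735344 now, so the licensor offers 6.735344, keeping 93.264656.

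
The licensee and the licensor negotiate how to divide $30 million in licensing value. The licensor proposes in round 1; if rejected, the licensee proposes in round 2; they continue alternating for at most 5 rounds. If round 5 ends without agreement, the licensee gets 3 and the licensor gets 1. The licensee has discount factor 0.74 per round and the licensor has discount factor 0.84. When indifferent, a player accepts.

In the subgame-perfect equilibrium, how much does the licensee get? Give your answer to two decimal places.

6.92

Work backward from the last round.
Round 5 (the licensor proposes): the licensee gets 3 if talks fail, so the licensor offers 3 and keeps 27.
Round 4 (the licensee proposes): the licensor can get 27 next round, worth 0.84 × 27 = 22.68 now. The licensee offers 22.68 and keeps 30 − 22.68 = 7.32.
Round 3 (the licensor proposes): the licensee can get 7.32 next round, worth 0.74 × 7.32 = 5.4168 now. The licensor offers 5.4168 and keeps 30 − 5.4168 = 24.5832.
Round 2 (the licensee proposes): the licensor can get 24.5832 next round, worth 0.84 × 24.5832 = 20.649888 now; the licensee offers that and keeps 9.350112.
Round 1 (the licensor proposes): the licensee can get 9.350112 next round, worth 0.74 × 9.350112 = 6.91908288 now; the licensor offers that and keeps 23.08091712.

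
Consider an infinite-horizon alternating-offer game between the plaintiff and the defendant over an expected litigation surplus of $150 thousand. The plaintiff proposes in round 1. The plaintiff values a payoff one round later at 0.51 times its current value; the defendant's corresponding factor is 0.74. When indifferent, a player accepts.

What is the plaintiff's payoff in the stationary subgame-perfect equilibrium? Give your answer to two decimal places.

62.64

When the plaintiff proposes, the defendant accepts any offer worth at least 0.74 times what the defendant would get by proposing next round; and vice versa.
This gives x = 150 − 0.74y and y = 150 − 0.51x, where x and y are each side's share when it proposes.
Hence (1 − 0.74·0.51)x = 150(1 − 0.74), i.e. 0.6226·x = 39.
x ≈ 62.6405; the defendant's share is 150 − x ≈ 87.3595.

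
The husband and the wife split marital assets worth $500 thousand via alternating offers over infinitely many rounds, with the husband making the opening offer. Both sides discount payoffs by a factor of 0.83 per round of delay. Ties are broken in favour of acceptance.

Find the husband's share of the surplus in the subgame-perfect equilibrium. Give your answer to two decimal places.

Let x be the husband's share when the husband proposes and y be the wife's share when the wife proposes.
The wife accepts iff offered ≥ 0.83·y, so x = 500 − 0.83y. Symmetrically y = 500 − 0.83x.
Substituting: x = 500 − 0.83(500 − 0.83x), giving x(1 − 0.83·0.83) = 500(1 − 0.83).
So x = 500 × 0.17 / 0.3111 ≈ 273.2240, and the wife receives 500 − x ≈ 226.7760.

273.22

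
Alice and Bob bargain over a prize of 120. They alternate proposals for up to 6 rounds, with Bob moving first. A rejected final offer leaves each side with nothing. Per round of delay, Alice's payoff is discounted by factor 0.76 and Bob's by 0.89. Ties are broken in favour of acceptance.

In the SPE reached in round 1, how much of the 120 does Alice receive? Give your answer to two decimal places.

58.54

Work backward from the last round.
Round 6 (Alice proposes): rejection yields 0 for Bob; Alice offers 0 and keeps 120.
Round 5 (Bob proposes): Alice can get 120 next round, worth 0.76 × 120 = 91.2 now, so Bob offers 91.2, keeping 28.8.
Round 4 (Alice proposes): Bob can get 28.8 next round, worth 0.89 × 28.8 = 25.632 now; Alice offers that and keeps 94.368.
Round 3 (Bob proposes): Alice can get 94.368 next round, worth 0.76 × 94.368 = 71.71968 now. Bob offers 71.71968 and keeps 120 − 71.71968 = 48.28032.
Round 2 (Alice proposes): Bob can get 48.28032 next round, worth 0.89 × 48.28032 = 42.9694848 now; Alice offers that and keeps 77.0305152.
Round 1 (Bob proposes): Alice can get 77.0305152 next round, worth 0.76 × 77.0305152 = 58.543191552 now; Bob offers that and keeps 61.456808448.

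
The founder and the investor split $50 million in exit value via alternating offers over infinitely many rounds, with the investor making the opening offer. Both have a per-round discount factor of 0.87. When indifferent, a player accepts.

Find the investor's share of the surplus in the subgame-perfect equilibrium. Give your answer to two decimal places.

26.74

Let x be the investor's share when the investor proposes and y be the founder's share when the founder proposes.
The founder accepts iff offered ≥ 0.87·y, so x = 50 − 0.87y. Symmetrically y = 50 − 0.87x.
Substituting: x = 50 − 0.87(50 − 0.87x), giving x(1 − 0.87·0.87) = 50(1 − 0.87).
So x = 50 × 0.13 / 0.2431 ≈ 26.7380, and the founder receives 50 − x ≈ 23.2620.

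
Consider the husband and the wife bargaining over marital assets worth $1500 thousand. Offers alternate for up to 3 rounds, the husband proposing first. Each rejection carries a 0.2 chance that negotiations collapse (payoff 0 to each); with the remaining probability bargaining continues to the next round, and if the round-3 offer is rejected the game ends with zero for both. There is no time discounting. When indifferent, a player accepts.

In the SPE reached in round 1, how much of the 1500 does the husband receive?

By backward induction:
Round 3 (the husband proposes): the wife will accept anything ≥ 0, so the husband offers 0 and keeps 1500.
Round 2 (the wife proposes): rejecting gives the husband an expected 0.8 × 1500 = 1200. The wife offers 1200 and keeps 1500 − 1200 = 300.
Round 1 (the husband proposes): rejecting gives the wife an expected 0.8 × 300 = 240. The husband offers 240 and keeps 1500 − 240 = 1260.

1260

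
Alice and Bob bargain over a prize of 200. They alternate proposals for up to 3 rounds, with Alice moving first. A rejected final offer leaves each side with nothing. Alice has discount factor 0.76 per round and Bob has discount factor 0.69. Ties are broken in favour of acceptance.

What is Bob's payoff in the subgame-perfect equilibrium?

33.12

Round 3 (Alice proposes): Bob will accept anything ≥ 0, so Alice offers 0 and keeps 200.
Round 2 (Bob proposes): Alice can get 200 next round, worth 0.76 × 200 = 152 now; Bob offers that and keeps 48.
Round 1 (Alice proposes): Bob can get 48 next round, worth 0.69 × 48 = 33.12 now. Alice offers 33.12 and keeps 200 − 33.12 = 166.88.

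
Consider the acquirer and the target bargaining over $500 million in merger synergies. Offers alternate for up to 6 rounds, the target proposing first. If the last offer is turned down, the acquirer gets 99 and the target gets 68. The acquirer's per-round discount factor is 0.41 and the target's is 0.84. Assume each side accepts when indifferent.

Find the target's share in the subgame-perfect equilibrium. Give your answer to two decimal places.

By backward induction:
Round 6 (the acquirer proposes): the target gets 68 if talks fail, so the acquirer offers 68 and keeps 432.
Round 5 (the target proposes): the acquirer can get 432 next round, worth 0.41 × 432 = 177.12 now; the target offers that and keeps 322.88.
Round 4 (the acquirer proposes): the target can get 322.88 next round, worth 0.84 × 322.88 = 271.2192 now, so the acquirer offers 271.2192, keeping 228.7808.
Round 3 (the target proposes): the acquirer can get 228.7808 next round, worth 0.41 × 228.7808 = 93.800128 now; the target offers that and keeps 406.199872.
Round 2 (the acquirer proposes): the target can get 406.199872 next round, worth 0.84 × 406.199872 = 341.20789248 now; the acquirer offers that and keeps 158.79210752.
Round 1 (the target proposes): the acquirer can get 158.79210752 next round, worth 0.41 × 158.79210752 = 65.1047640832 now; the target offers that and keeps 434.8952359168.

434.90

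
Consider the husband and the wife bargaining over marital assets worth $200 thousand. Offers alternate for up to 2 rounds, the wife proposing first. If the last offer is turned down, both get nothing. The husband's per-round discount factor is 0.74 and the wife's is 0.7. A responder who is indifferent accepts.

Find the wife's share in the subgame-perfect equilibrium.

52

Work backward from the last round.
Round 2 (the husband proposes): rejection yields 0 for the wife; the husband offers 0 and keeps 200.
Round 1 (the wife proposes): the husband can get 200 next round, worth 0.74 × 200 = 148 now; the wife offers that and keeps 52.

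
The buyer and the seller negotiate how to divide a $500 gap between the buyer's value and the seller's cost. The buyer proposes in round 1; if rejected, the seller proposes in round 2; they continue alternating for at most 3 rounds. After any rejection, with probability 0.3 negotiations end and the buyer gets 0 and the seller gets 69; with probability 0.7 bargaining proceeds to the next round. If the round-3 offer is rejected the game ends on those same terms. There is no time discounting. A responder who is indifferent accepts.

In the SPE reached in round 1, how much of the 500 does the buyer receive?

Round 3 (the buyer proposes): the seller gets 69 if talks fail, so the buyer offers 69 and keeps 431.
Round 2 (the seller proposes): rejecting gives the buyer an expected 0.7 × 431 = 301.7, so the seller offers 301.7, keeping 198.3.
Round 1 (the buyer proposes): rejecting gives the seller an expected 0.7 × 198.3 + 0.3 × 69 = 159.51. The buyer offers 159.51 and keeps 500 − 159.51 = 340.49.

340.49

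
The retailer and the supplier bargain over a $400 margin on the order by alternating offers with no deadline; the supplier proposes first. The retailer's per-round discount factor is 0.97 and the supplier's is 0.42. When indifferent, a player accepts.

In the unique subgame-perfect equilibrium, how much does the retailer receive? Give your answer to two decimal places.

In a stationary SPE each proposer offers the other exactly their discounted continuation value.
If the supplier keeps x when proposing and the retailer keeps y when proposing, then x = 400 − 0.97y and y = 400 − 0.42x.
Solving: x = 400(1 − 0.97) / (1 − 0.42·0.97) = 12 / 0.5926 ≈ 20.2497.
The retailer gets 400 − 20.2497 ≈ 379.7503.

379.75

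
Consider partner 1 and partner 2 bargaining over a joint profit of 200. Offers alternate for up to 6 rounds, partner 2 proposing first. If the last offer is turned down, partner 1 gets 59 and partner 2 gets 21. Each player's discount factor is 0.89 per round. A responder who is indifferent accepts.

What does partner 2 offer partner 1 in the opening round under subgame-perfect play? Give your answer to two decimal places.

Round 6 (partner 1 proposes): partner 2 gets 21 if talks fail, so partner 1 offers 21 and keeps 179.
Round 5 (partner 2 proposes): partner 1 can get 179 next round, worth 0.89 × 179 = 159.31 now, so partner 2 offers 159.31, keeping 40.69.
Round 4 (partner 1 proposes): partner 2 can get 40.69 next round, worth 0.89 × 40.69 = 36.2141 now. Partner 1 offers 36.2141 and keeps 200 − 36.2141 = 163.7859.
Round 3 (partner 2 proposes): partner 1 can get 163.7859 next round, worth 0.89 × 163.7859 = 145.769451 now. Partner 2 offers 145.769451 and keeps 200 − 145.769451 = 54.230549.
Round 2 (partner 1 proposes): partner 2 can get 54.230549 next round, worth 0.89 × 54.230549 = 48.26518861 now, so partner 1 offers 48.26518861, keeping 151.73481139.
Round 1 (partner 2 proposes): partner 1 can get 151.73481139 next round, worth 0.89 × 151.73481139 = 135.0439821371 now. Partner 2 offers 135.0439821371 and keeps 200 − 135.0439821371 = 64.9560178629.

135.04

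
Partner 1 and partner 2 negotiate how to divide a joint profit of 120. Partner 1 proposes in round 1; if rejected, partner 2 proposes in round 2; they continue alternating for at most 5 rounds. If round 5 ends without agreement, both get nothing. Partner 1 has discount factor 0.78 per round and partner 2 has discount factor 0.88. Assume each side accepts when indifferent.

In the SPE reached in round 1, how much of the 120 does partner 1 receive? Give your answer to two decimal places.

Round 5 (partner 1 proposes): partner 2 will accept anything ≥ 0, so partner 1 offers 0 and keeps 120.
Round 4 (partner 2 proposes): partner 1 can get 120 next round, worth 0.78 × 120 = 93.6 now; partner 2 offers that and keeps 26.4.
Round 3 (partner 1 proposes): partner 2 can get 26.4 next round, worth 0.88 × 26.4 = 23.232 now. Partner 1 offers 23.232 and keeps 120 − 23.232 = 96.768.
Round 2 (partner 2 proposes): partner 1 can get 96.768 next round, worth 0.78 × 96.768 = 75.47904 now; partner 2 offers that and keeps 44.52096.
Round 1 (partner 1 proposes): partner 2 can get 44.52096 next round, worth 0.88 × 44.52096 = 39.1784448 now, so partner 1 offers 39.1784448, keeping 80.8215552.

80.82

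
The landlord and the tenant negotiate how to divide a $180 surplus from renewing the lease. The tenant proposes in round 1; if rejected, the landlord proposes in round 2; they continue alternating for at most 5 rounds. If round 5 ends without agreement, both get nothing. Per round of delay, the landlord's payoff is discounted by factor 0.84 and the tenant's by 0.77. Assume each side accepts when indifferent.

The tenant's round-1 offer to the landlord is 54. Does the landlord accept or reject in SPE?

Work out the landlord's continuation value if the offer is rejected.
Round 5 (the tenant proposes): rejection yields 0 for the landlord; the tenant offers 0 and keeps 180.
Round 4 (the landlord proposes): the tenant can get 180 next round, worth 0.77 × 180 = 138.6 now; the landlord offers that and keeps 41.4.
Round 3 (the tenant proposes): the landlord can get 41.4 next round, worth 0.84 × 41.4 = 34.776 now. The tenant offers 34.776 and keeps 180 − 34.776 = 145.224.
Round 2 (the landlord proposes): the tenant can get 145.224 next round, worth 0.77 × 145.224 = 111.82248 now. The landlord offers 111.82248 and keeps 180 − 111.82248 = 68.17752.
So by rejecting in round 1, the landlord gets 68.17752 next round, worth 0.84 × 68.17752 = 57.2691168 now.
Offer 54 < 57.2691168, so the landlord rejects.

Reject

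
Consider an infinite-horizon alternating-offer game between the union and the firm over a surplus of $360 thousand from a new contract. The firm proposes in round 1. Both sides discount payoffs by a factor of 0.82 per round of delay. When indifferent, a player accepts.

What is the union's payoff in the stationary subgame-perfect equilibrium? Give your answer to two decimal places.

Let x be the firm's share when the firm proposes and y be the union's share when the union proposes.
The union accepts iff offered ≥ 0.82·y, so x = 360 − 0.82y. Symmetrically y = 360 − 0.82x.
Substituting: x = 360 − 0.82(360 − 0.82x), giving x(1 − 0.82·0.82) = 360(1 − 0.82).
So x = 360 × 0.18 / 0.3276 ≈ 197.8022, and the union receives 360 − x ≈ 162.1978.

162.20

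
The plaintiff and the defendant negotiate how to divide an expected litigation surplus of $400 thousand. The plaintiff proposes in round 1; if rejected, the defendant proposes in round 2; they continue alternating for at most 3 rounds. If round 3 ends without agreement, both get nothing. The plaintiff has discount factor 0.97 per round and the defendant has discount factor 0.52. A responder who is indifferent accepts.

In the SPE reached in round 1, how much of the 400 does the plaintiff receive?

393.76

By backward induction:
Round 3 (the plaintiff proposes): rejection yields 0 for the defendant; the plaintiff offers 0 and keeps 400.
Round 2 (the defendant proposes): the plaintiff can get 400 next round, worth 0.97 × 400 = 388 now, so the defendant offers 388, keeping 12.
Round 1 (the plaintiff proposes): the defendant can get 12 next round, worth 0.52 × 12 = 6.24 now, so the plaintiff offers 6.24, keeping 393.76.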